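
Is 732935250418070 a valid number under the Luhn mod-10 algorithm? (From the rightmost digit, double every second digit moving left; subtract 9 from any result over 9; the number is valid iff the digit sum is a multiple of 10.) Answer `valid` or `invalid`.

invalid

From the right, keep odd positions and double even positions (subtract 9 from any doubled value over 9):
  doubled (positions 2,4,...): 5 7 8 1 1 9 6 → sum 37
  kept (positions 1,3,...): 0 0 1 0 2 3 2 7 → sum 15
Total = 52.
52 mod 10 = 2, so the number is invalid.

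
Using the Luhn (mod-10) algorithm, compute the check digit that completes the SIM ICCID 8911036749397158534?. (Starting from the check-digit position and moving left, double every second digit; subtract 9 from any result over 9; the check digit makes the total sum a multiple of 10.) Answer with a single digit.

9

Partial digits right→left: 4 3 5 8 5 1 7 9 3 9 4 7 6 3 0 1 1 9 8
Double every second digit counting from the check-digit position (so the 1st, 3rd, 5th, ... of the partial from the right).
  doubled (with −9 where >9): 8 1 1 5 6 8 3 0 2 7 → sum 41
  kept as-is: 3 8 1 9 9 7 3 1 9 → sum 50
Total = 41 + 50 = 91.
Check digit = (10 − (91 mod 10)) mod 10 = 9.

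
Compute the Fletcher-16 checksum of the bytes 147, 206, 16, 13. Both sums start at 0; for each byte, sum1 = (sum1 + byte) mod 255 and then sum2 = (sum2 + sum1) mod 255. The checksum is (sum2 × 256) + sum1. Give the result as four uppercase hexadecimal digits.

E77F

Running sums (mod 255):
  after byte 0 (147): sum1=147, sum2=147
  after byte 1 (206): sum1=98, sum2=245
  after byte 2 (16): sum1=114, sum2=104
  after byte 3 (13): sum1=127, sum2=231
Checksum = sum2·256 + sum1 = 231·256 + 127 = 59263 = 0xE77F.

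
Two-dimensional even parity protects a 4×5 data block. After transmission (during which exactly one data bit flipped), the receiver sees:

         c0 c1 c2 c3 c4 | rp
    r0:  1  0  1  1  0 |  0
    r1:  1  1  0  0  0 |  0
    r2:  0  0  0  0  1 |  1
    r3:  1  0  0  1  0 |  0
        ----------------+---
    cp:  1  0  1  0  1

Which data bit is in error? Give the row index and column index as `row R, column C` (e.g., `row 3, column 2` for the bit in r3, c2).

Recompute each row's even parity and compare to rp:
  r0: data parity 1, sent rp 0 → mismatch
  r1: data parity 0, sent rp 0 → ok
  r2: data parity 1, sent rp 1 → ok
  r3: data parity 0, sent rp 0 → ok
Recompute each column's even parity and compare to cp:
  c0: data parity 1, sent cp 1 → ok
  c1: data parity 1, sent cp 0 → mismatch
  c2: data parity 1, sent cp 1 → ok
  c3: data parity 0, sent cp 0 → ok
  c4: data parity 1, sent cp 1 → ok
Exactly one row (r0) and one column (c1) fail → the flipped bit is at their intersection.

row 0, column 1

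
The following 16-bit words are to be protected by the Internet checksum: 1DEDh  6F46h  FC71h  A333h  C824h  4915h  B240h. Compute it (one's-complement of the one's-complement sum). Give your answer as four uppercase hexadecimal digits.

0FAC

One's-complement addition (fold any carry out of bit 15 back into bit 0):
  0x1DED + 0x6F46 = 0x08D33
  0x8D33 + 0xFC71 = 0x189A4 → wrap carry → 0x89A5
  0x89A5 + 0xA333 = 0x12CD8 → wrap carry → 0x2CD9
  0x2CD9 + 0xC824 = 0x0F4FD
  0xF4FD + 0x4915 = 0x13E12 → wrap carry → 0x3E13
  0x3E13 + 0xB240 = 0x0F053
One's-complement sum = 0xF053.
Checksum = ~0xF053 & 0xFFFF = 0x0FAC.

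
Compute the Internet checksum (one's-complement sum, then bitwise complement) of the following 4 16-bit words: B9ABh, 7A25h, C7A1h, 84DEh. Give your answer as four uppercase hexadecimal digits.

One's-complement addition (fold any carry out of bit 15 back into bit 0):
  0xB9AB + 0x7A25 = 0x133D0 → wrap carry → 0x33D1
  0x33D1 + 0xC7A1 = 0x0FB72
  0xFB72 + 0x84DE = 0x18050 → wrap carry → 0x8051
One's-complement sum = 0x8051.
Checksum = ~0x8051 & 0xFFFF = 0x7FAE.

7FAE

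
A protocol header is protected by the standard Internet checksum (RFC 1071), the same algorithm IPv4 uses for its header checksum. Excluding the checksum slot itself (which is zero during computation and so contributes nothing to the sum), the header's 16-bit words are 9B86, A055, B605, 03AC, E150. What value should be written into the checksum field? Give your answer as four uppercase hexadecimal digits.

2921

One's-complement addition (fold any carry out of bit 15 back into bit 0):
  0x9B86 + 0xA055 = 0x13BDB → wrap carry → 0x3BDC
  0x3BDC + 0xB605 = 0x0F1E1
  0xF1E1 + 0x03AC = 0x0F58D
  0xF58D + 0xE150 = 0x1D6DD → wrap carry → 0xD6DE
One's-complement sum = 0xD6DE.
Checksum = ~0xD6DE & 0xFFFF = 0x2921.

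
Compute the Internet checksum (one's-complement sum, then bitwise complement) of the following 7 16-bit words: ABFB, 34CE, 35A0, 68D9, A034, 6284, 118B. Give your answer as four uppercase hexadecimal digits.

One's-complement addition (fold any carry out of bit 15 back into bit 0):
  0xABFB + 0x34CE = 0x0E0C9
  0xE0C9 + 0x35A0 = 0x11669 → wrap carry → 0x166A
  0x166A + 0x68D9 = 0x07F43
  0x7F43 + 0xA034 = 0x11F77 → wrap carry → 0x1F78
  0x1F78 + 0x6284 = 0x081FC
  0x81FC + 0x118B = 0x09387
One's-complement sum = 0x9387.
Checksum = ~0x9387 & 0xFFFF = 0x6C78.

6C78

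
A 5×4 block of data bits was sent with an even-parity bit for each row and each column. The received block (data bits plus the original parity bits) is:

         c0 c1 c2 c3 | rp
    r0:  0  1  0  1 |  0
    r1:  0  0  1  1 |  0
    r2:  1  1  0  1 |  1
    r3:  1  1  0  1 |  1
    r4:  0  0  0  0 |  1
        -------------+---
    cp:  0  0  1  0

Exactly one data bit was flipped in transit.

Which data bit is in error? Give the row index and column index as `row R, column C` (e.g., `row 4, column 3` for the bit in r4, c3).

row 4, column 1

Recompute each row's even parity and compare to rp:
  r0: data parity 0, sent rp 0 → ok
  r1: data parity 0, sent rp 0 → ok
  r2: data parity 1, sent rp 1 → ok
  r3: data parity 1, sent rp 1 → ok
  r4: data parity 0, sent rp 1 → mismatch
Recompute each column's even parity and compare to cp:
  c0: data parity 0, sent cp 0 → ok
  c1: data parity 1, sent cp 0 → mismatch
  c2: data parity 1, sent cp 1 → ok
  c3: data parity 0, sent cp 0 → ok
Exactly one row (r4) and one column (c1) fail → the flipped bit is at their intersection.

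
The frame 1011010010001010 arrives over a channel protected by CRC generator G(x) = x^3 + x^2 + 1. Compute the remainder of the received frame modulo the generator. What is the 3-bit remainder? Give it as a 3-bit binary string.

Modulo-2 division of 1011010010001010 by 1101:
  pos 0: 1011 XOR 1101 = 0110
  pos 1: 1100 XOR 1101 = 0001
  pos 4: 1100 XOR 1101 = 0001
  pos 7: 1100 XOR 1101 = 0001
  pos 10: 1010 XOR 1101 = 0111
  pos 11: 1111 XOR 1101 = 0010
Remainder = 100 (nonzero — an error is detected).

100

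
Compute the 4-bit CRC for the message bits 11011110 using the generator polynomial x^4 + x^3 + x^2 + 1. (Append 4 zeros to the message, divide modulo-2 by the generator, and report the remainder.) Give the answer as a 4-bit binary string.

Append 4 zeros: 110111100000. Divide by 11101 (XOR where the leading bit is 1):
  pos 0: 11011 XOR 11101 = 00110
  pos 2: 11011 XOR 11101 = 00110
  pos 4: 11000 XOR 11101 = 00101
  pos 6: 10100 XOR 11101 = 01001
  pos 7: 10010 XOR 11101 = 01111
Remainder (last 4 bits) = 1111. This is the CRC / FCS.

1111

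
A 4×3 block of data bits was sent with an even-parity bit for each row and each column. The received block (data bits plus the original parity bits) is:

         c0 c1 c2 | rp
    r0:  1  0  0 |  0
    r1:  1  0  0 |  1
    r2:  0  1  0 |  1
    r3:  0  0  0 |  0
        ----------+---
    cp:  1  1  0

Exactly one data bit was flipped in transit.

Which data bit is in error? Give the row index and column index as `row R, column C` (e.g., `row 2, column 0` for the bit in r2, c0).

row 0, column 0

Recompute each row's even parity and compare to rp:
  r0: data parity 1, sent rp 0 → mismatch
  r1: data parity 1, sent rp 1 → ok
  r2: data parity 1, sent rp 1 → ok
  r3: data parity 0, sent rp 0 → ok
Recompute each column's even parity and compare to cp:
  c0: data parity 0, sent cp 1 → mismatch
  c1: data parity 1, sent cp 1 → ok
  c2: data parity 0, sent cp 0 → ok
Exactly one row (r0) and one column (c0) fail → the flipped bit is at their intersection.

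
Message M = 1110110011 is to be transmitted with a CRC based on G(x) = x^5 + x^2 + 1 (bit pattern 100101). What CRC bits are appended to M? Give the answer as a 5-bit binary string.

01011

Append 5 zeros: 111011001100000. Divide by 100101 (XOR where the leading bit is 1):
  pos 0: 111011 XOR 100101 = 011110
  pos 1: 111100 XOR 100101 = 011001
  pos 2: 110010 XOR 100101 = 010111
  pos 3: 101111 XOR 100101 = 001010
  pos 5: 101010 XOR 100101 = 001111
  pos 7: 111100 XOR 100101 = 011001
  pos 8: 110010 XOR 100101 = 010111
  pos 9: 101110 XOR 100101 = 001011
Remainder (last 5 bits) = 01011. This is the CRC / FCS.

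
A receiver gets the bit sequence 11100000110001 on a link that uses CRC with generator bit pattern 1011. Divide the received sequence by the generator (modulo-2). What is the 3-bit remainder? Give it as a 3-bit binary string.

100

Modulo-2 division of 11100000110001 by 1011:
  pos 0: 1110 XOR 1011 = 0101
  pos 1: 1010 XOR 1011 = 0001
  pos 4: 1000 XOR 1011 = 0011
  pos 6: 1111 XOR 1011 = 0100
  pos 7: 1000 XOR 1011 = 0011
  pos 9: 1100 XOR 1011 = 0111
  pos 10: 1111 XOR 1011 = 0100
Remainder = 100 (nonzero — an error is detected).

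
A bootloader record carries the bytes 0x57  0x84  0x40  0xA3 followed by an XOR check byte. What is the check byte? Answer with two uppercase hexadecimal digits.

XOR the bytes together:
  start with 0x57
  0x57 ⊕ 0x84 = 0xD3
  0xD3 ⊕ 0x40 = 0x93
  0x93 ⊕ 0xA3 = 0x30

30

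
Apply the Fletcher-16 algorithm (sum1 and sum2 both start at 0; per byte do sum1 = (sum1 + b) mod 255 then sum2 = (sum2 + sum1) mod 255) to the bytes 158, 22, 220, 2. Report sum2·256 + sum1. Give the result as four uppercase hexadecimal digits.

7893

Running sums (mod 255):
  after byte 0 (158): sum1=158, sum2=158
  after byte 1 (22): sum1=180, sum2=83
  after byte 2 (220): sum1=145, sum2=228
  after byte 3 (2): sum1=147, sum2=120
Checksum = sum2·256 + sum1 = 120·256 + 147 = 30867 = 0x7893.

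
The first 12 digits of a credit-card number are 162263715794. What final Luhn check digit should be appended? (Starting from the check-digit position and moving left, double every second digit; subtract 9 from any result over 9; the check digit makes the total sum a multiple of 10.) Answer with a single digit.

2

Partial digits right→left: 4 9 7 5 1 7 3 6 2 2 6 1
Double every second digit counting from the check-digit position (so the 1st, 3rd, 5th, ... of the partial from the right).
  doubled (with −9 where >9): 8 5 2 6 4 3 → sum 28
  kept as-is: 9 5 7 6 2 1 → sum 30
Total = 28 + 30 = 58.
Check digit = (10 − (58 mod 10)) mod 10 = 2.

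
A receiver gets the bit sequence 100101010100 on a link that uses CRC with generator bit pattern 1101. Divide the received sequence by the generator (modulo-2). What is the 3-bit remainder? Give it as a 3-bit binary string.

000

Modulo-2 division of 100101010100 by 1101:
  pos 0: 1001 XOR 1101 = 0100
  pos 1: 1000 XOR 1101 = 0101
  pos 2: 1011 XOR 1101 = 0110
  pos 3: 1100 XOR 1101 = 0001
  pos 6: 1101 XOR 1101 = 0000
Remainder = 000 (zero — the frame passes the CRC check).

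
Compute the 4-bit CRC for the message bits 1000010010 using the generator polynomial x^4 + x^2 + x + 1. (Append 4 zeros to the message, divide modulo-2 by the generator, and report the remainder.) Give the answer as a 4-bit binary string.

Append 4 zeros: 10000100100000. Divide by 10111 (XOR where the leading bit is 1):
  pos 0: 10000 XOR 10111 = 00111
  pos 2: 11110 XOR 10111 = 01001
  pos 3: 10010 XOR 10111 = 00101
  pos 5: 10110 XOR 10111 = 00001
  pos 9: 10000 XOR 10111 = 00111
Remainder (last 4 bits) = 0111. This is the CRC / FCS.

0111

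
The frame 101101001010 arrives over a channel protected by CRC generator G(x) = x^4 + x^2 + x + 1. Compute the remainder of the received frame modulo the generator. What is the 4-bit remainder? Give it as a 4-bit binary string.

Modulo-2 division of 101101001010 by 10111:
  pos 0: 10110 XOR 10111 = 00001
  pos 4: 11001 XOR 10111 = 01110
  pos 5: 11100 XOR 10111 = 01011
  pos 6: 10111 XOR 10111 = 00000
Remainder = 0000 (zero — the frame passes the CRC check).

0000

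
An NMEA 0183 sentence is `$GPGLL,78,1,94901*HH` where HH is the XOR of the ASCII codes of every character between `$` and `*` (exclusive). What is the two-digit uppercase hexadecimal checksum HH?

XOR the ASCII codes of the payload characters:
  'G' = 0x47 → acc = 0x47
  'P' = 0x50 → acc = 0x17
  'G' = 0x47 → acc = 0x50
  'L' = 0x4C → acc = 0x1C
  'L' = 0x4C → acc = 0x50
  ',' = 0x2C → acc = 0x7C
  '7' = 0x37 → acc = 0x4B
  '8' = 0x38 → acc = 0x73
  ',' = 0x2C → acc = 0x5F
  '1' = 0x31 → acc = 0x6E
  ',' = 0x2C → acc = 0x42
  '9' = 0x39 → acc = 0x7B
  '4' = 0x34 → acc = 0x4F
  '9' = 0x39 → acc = 0x76
  '0' = 0x30 → acc = 0x46
  '1' = 0x31 → acc = 0x77
Checksum = 0x77.

77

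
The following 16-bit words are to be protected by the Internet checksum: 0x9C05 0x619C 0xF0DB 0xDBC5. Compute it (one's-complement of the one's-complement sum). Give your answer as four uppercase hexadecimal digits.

One's-complement addition (fold any carry out of bit 15 back into bit 0):
  0x9C05 + 0x619C = 0x0FDA1
  0xFDA1 + 0xF0DB = 0x1EE7C → wrap carry → 0xEE7D
  0xEE7D + 0xDBC5 = 0x1CA42 → wrap carry → 0xCA43
One's-complement sum = 0xCA43.
Checksum = ~0xCA43 & 0xFFFF = 0x35BC.

35BC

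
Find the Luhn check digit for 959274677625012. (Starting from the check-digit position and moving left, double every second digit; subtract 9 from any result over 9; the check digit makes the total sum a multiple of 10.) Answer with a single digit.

1

Partial digits right→left: 2 1 0 5 2 6 7 7 6 4 7 2 9 5 9
Double every second digit counting from the check-digit position (so the 1st, 3rd, 5th, ... of the partial from the right).
  doubled (with −9 where >9): 4 0 4 5 3 5 9 9 → sum 39
  kept as-is: 1 5 6 7 4 2 5 → sum 30
Total = 39 + 30 = 69.
Check digit = (10 − (69 mod 10)) mod 10 = 1.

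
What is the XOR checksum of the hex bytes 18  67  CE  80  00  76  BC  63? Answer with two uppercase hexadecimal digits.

98

XOR the bytes together:
  start with 0x18
  0x18 ⊕ 0x67 = 0x7F
  0x7F ⊕ 0xCE = 0xB1
  0xB1 ⊕ 0x80 = 0x31
  0x31 ⊕ 0x00 = 0x31
  0x31 ⊕ 0x76 = 0x47
  0x47 ⊕ 0xBC = 0xFB
  0xFB ⊕ 0x63 = 0x98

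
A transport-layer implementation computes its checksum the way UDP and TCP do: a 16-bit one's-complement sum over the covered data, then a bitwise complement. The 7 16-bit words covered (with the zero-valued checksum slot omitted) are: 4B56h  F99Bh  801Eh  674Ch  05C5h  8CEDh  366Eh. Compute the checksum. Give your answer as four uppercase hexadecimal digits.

0A82

One's-complement addition (fold any carry out of bit 15 back into bit 0):
  0x4B56 + 0xF99B = 0x144F1 → wrap carry → 0x44F2
  0x44F2 + 0x801E = 0x0C510
  0xC510 + 0x674C = 0x12C5C → wrap carry → 0x2C5D
  0x2C5D + 0x05C5 = 0x03222
  0x3222 + 0x8CED = 0x0BF0F
  0xBF0F + 0x366E = 0x0F57D
One's-complement sum = 0xF57D.
Checksum = ~0xF57D & 0xFFFF = 0x0A82.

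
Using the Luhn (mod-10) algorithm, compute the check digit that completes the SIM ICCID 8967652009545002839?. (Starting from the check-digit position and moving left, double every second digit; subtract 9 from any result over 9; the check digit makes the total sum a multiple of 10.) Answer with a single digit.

Partial digits right→left: 9 3 8 2 0 0 5 4 5 9 0 0 2 5 6 7 6 9 8
Double every second digit counting from the check-digit position (so the 1st, 3rd, 5th, ... of the partial from the right).
  doubled (with −9 where >9): 9 7 0 1 1 0 4 3 3 7 → sum 35
  kept as-is: 3 2 0 4 9 0 5 7 9 → sum 39
Total = 35 + 39 = 74.
Check digit = (10 − (74 mod 10)) mod 10 = 6.

6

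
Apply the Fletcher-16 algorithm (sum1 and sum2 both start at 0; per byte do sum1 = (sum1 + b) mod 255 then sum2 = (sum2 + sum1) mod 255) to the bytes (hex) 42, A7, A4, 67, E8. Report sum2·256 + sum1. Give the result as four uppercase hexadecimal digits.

Running sums (mod 255):
  after byte 0 (42): sum1=66, sum2=66
  after byte 1 (A7): sum1=233, sum2=44
  after byte 2 (A4): sum1=142, sum2=186
  after byte 3 (67): sum1=245, sum2=176
  after byte 4 (E8): sum1=222, sum2=143
Checksum = sum2·256 + sum1 = 143·256 + 222 = 36830 = 0x8FDE.

8FDE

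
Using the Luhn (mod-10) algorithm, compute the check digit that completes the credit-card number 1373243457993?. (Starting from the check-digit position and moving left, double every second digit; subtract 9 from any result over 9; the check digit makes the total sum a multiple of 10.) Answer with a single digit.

Partial digits right→left: 3 9 9 7 5 4 3 4 2 3 7 3 1
Double every second digit counting from the check-digit position (so the 1st, 3rd, 5th, ... of the partial from the right).
  doubled (with −9 where >9): 6 9 1 6 4 5 2 → sum 33
  kept as-is: 9 7 4 4 3 3 → sum 30
Total = 33 + 30 = 63.
Check digit = (10 − (63 mod 10)) mod 10 = 7.

7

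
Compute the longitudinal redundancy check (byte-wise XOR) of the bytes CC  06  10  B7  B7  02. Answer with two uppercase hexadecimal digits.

D8

XOR the bytes together:
  start with 0xCC
  0xCC ⊕ 0x06 = 0xCA
  0xCA ⊕ 0x10 = 0xDA
  0xDA ⊕ 0xB7 = 0x6D
  0x6D ⊕ 0xB7 = 0xDA
  0xDA ⊕ 0x02 = 0xD8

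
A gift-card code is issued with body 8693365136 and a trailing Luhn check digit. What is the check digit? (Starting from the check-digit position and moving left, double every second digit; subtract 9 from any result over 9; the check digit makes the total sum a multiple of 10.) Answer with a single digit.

Partial digits right→left: 6 3 1 5 6 3 3 9 6 8
Double every second digit counting from the check-digit position (so the 1st, 3rd, 5th, ... of the partial from the right).
  doubled (with −9 where >9): 3 2 3 6 3 → sum 17
  kept as-is: 3 5 3 9 8 → sum 28
Total = 17 + 28 = 45.
Check digit = (10 − (45 mod 10)) mod 10 = 5.

5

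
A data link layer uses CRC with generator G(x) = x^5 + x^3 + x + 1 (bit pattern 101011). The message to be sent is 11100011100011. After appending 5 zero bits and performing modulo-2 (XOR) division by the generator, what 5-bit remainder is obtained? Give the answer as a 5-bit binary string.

Append 5 zeros: 1110001110001100000. Divide by 101011 (XOR where the leading bit is 1):
  pos 0: 111000 XOR 101011 = 010011
  pos 1: 100111 XOR 101011 = 001100
  pos 3: 110011 XOR 101011 = 011000
  pos 4: 110000 XOR 101011 = 011011
  pos 5: 110110 XOR 101011 = 011101
  pos 6: 111010 XOR 101011 = 010001
  pos 7: 100011 XOR 101011 = 001000
  pos 9: 100010 XOR 101011 = 001001
  pos 11: 100100 XOR 101011 = 001111
  pos 13: 111100 XOR 101011 = 010111
Remainder (last 5 bits) = 10111. This is the CRC / FCS.

10111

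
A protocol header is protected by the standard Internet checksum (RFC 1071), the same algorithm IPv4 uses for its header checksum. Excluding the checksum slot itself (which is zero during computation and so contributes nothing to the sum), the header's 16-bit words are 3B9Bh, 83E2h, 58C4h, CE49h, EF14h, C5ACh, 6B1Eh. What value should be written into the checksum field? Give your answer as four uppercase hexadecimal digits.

One's-complement addition (fold any carry out of bit 15 back into bit 0):
  0x3B9B + 0x83E2 = 0x0BF7D
  0xBF7D + 0x58C4 = 0x11841 → wrap carry → 0x1842
  0x1842 + 0xCE49 = 0x0E68B
  0xE68B + 0xEF14 = 0x1D59F → wrap carry → 0xD5A0
  0xD5A0 + 0xC5AC = 0x19B4C → wrap carry → 0x9B4D
  0x9B4D + 0x6B1E = 0x1066B → wrap carry → 0x066C
One's-complement sum = 0x066C.
Checksum = ~0x066C & 0xFFFF = 0xF993.

F993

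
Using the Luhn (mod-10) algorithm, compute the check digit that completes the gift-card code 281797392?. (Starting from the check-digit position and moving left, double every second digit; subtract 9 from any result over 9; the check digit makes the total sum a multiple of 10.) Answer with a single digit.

4

Partial digits right→left: 2 9 3 7 9 7 1 8 2
Double every second digit counting from the check-digit position (so the 1st, 3rd, 5th, ... of the partial from the right).
  doubled (with −9 where >9): 4 6 9 2 4 → sum 25
  kept as-is: 9 7 7 8 → sum 31
Total = 25 + 31 = 56.
Check digit = (10 − (56 mod 10)) mod 10 = 4.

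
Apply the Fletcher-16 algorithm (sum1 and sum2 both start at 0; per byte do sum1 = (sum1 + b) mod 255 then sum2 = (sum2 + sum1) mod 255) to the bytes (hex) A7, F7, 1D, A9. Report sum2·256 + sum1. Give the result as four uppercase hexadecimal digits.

6A66

Running sums (mod 255):
  after byte 0 (A7): sum1=167, sum2=167
  after byte 1 (F7): sum1=159, sum2=71
  after byte 2 (1D): sum1=188, sum2=4
  after byte 3 (A9): sum1=102, sum2=106
Checksum = sum2·256 + sum1 = 106·256 + 102 = 27238 = 0x6A66.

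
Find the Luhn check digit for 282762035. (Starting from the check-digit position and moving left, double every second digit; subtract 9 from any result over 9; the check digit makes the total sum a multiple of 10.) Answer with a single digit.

Partial digits right→left: 5 3 0 2 6 7 2 8 2
Double every second digit counting from the check-digit position (so the 1st, 3rd, 5th, ... of the partial from the right).
  doubled (with −9 where >9): 1 0 3 4 4 → sum 12
  kept as-is: 3 2 7 8 → sum 20
Total = 12 + 20 = 32.
Check digit = (10 − (32 mod 10)) mod 10 = 8.

8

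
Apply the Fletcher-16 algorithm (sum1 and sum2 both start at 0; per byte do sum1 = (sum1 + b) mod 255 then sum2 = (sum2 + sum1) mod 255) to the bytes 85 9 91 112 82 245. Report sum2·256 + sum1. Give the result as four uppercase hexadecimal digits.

8672

Running sums (mod 255):
  after byte 0 (85): sum1=85, sum2=85
  after byte 1 (9): sum1=94, sum2=179
  after byte 2 (91): sum1=185, sum2=109
  after byte 3 (112): sum1=42, sum2=151
  after byte 4 (82): sum1=124, sum2=20
  after byte 5 (245): sum1=114, sum2=134
Checksum = sum2·256 + sum1 = 134·256 + 114 = 34418 = 0x8672.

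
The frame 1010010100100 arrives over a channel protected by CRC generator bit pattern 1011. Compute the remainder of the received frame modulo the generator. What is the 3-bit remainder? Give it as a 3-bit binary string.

Modulo-2 division of 1010010100100 by 1011:
  pos 0: 1010 XOR 1011 = 0001
  pos 3: 1010 XOR 1011 = 0001
  pos 6: 1100 XOR 1011 = 0111
  pos 7: 1111 XOR 1011 = 0100
  pos 8: 1000 XOR 1011 = 0011
Remainder = 110 (nonzero — an error is detected).

110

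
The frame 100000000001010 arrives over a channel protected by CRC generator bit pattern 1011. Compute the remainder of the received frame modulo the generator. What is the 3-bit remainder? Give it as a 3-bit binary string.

Modulo-2 division of 100000000001010 by 1011:
  pos 0: 1000 XOR 1011 = 0011
  pos 2: 1100 XOR 1011 = 0111
  pos 3: 1110 XOR 1011 = 0101
  pos 4: 1010 XOR 1011 = 0001
  pos 7: 1000 XOR 1011 = 0011
  pos 9: 1110 XOR 1011 = 0101
  pos 10: 1011 XOR 1011 = 0000
Remainder = 000 (zero — the frame passes the CRC check).

000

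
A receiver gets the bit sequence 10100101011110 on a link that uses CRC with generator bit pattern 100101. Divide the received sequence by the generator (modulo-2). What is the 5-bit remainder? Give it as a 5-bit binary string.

00010

Modulo-2 division of 10100101011110 by 100101:
  pos 0: 101001 XOR 100101 = 001100
  pos 2: 110001 XOR 100101 = 010100
  pos 3: 101000 XOR 100101 = 001101
  pos 5: 110111 XOR 100101 = 010010
  pos 6: 100101 XOR 100101 = 000000
Remainder = 00010 (nonzero — an error is detected).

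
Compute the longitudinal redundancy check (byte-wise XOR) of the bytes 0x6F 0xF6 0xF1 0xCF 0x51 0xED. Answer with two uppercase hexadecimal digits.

XOR the bytes together:
  start with 0x6F
  0x6F ⊕ 0xF6 = 0x99
  0x99 ⊕ 0xF1 = 0x68
  0x68 ⊕ 0xCF = 0xA7
  0xA7 ⊕ 0x51 = 0xF6
  0xF6 ⊕ 0xED = 0x1B

1B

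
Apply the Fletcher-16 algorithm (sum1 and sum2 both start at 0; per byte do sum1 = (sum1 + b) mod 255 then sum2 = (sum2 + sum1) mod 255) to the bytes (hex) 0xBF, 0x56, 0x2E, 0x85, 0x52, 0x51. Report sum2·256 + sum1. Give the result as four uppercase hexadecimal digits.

Running sums (mod 255):
  after byte 0 (0xBF): sum1=191, sum2=191
  after byte 1 (0x56): sum1=22, sum2=213
  after byte 2 (0x2E): sum1=68, sum2=26
  after byte 3 (0x85): sum1=201, sum2=227
  after byte 4 (0x52): sum1=28, sum2=0
  after byte 5 (0x51): sum1=109, sum2=109
Checksum = sum2·256 + sum1 = 109·256 + 109 = 28013 = 0x6D6D.

6D6D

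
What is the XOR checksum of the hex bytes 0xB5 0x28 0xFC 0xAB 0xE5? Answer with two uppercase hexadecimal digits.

XOR the bytes together:
  start with 0xB5
  0xB5 ⊕ 0x28 = 0x9D
  0x9D ⊕ 0xFC = 0x61
  0x61 ⊕ 0xAB = 0xCA
  0xCA ⊕ 0xE5 = 0x2F

2F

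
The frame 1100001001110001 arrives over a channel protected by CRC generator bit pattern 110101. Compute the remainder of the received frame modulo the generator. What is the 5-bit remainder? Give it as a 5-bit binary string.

11001

Modulo-2 division of 1100001001110001 by 110101:
  pos 0: 110000 XOR 110101 = 000101
  pos 3: 101100 XOR 110101 = 011001
  pos 4: 110011 XOR 110101 = 000110
  pos 7: 110110 XOR 110101 = 000011
Remainder = 11001 (nonzero — an error is detected).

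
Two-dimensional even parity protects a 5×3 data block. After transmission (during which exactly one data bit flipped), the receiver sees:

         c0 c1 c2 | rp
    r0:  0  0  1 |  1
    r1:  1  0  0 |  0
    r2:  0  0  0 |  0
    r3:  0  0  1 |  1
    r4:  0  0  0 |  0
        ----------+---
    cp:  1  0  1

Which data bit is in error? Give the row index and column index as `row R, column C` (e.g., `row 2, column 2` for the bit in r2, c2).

row 1, column 2

Recompute each row's even parity and compare to rp:
  r0: data parity 1, sent rp 1 → ok
  r1: data parity 1, sent rp 0 → mismatch
  r2: data parity 0, sent rp 0 → ok
  r3: data parity 1, sent rp 1 → ok
  r4: data parity 0, sent rp 0 → ok
Recompute each column's even parity and compare to cp:
  c0: data parity 1, sent cp 1 → ok
  c1: data parity 0, sent cp 0 → ok
  c2: data parity 0, sent cp 1 → mismatch
Exactly one row (r1) and one column (c2) fail → the flipped bit is at their intersection.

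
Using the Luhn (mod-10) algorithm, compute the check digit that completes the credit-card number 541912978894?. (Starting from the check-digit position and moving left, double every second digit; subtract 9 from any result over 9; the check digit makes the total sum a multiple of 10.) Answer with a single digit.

6

Partial digits right→left: 4 9 8 8 7 9 2 1 9 1 4 5
Double every second digit counting from the check-digit position (so the 1st, 3rd, 5th, ... of the partial from the right).
  doubled (with −9 where >9): 8 7 5 4 9 8 → sum 41
  kept as-is: 9 8 9 1 1 5 → sum 33
Total = 41 + 33 = 74.
Check digit = (10 − (74 mod 10)) mod 10 = 6.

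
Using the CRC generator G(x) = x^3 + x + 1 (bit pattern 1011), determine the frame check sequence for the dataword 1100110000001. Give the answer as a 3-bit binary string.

101

Append 3 zeros: 1100110000001000. Divide by 1011 (XOR where the leading bit is 1):
  pos 0: 1100 XOR 1011 = 0111
  pos 1: 1111 XOR 1011 = 0100
  pos 2: 1001 XOR 1011 = 0010
  pos 4: 1000 XOR 1011 = 0011
  pos 6: 1100 XOR 1011 = 0111
  pos 7: 1110 XOR 1011 = 0101
  pos 8: 1010 XOR 1011 = 0001
  pos 11: 1100 XOR 1011 = 0111
  pos 12: 1110 XOR 1011 = 0101
Remainder (last 3 bits) = 101. This is the CRC / FCS.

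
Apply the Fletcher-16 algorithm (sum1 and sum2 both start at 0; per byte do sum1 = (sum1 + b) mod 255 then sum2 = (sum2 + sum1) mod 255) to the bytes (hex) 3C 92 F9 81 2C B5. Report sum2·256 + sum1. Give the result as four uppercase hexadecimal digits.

Running sums (mod 255):
  after byte 0 (3C): sum1=60, sum2=60
  after byte 1 (92): sum1=206, sum2=11
  after byte 2 (F9): sum1=200, sum2=211
  after byte 3 (81): sum1=74, sum2=30
  after byte 4 (2C): sum1=118, sum2=148
  after byte 5 (B5): sum1=44, sum2=192
Checksum = sum2·256 + sum1 = 192·256 + 44 = 49196 = 0xC02C.

C02C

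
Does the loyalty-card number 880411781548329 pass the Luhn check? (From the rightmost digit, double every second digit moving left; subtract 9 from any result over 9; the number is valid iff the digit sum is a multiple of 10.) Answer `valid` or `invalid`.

invalid

From the right, keep odd positions and double even positions (subtract 9 from any doubled value over 9):
  doubled (positions 2,4,...): 4 7 1 7 2 8 7 → sum 36
  kept (positions 1,3,...): 9 3 4 1 7 1 0 8 → sum 33
Total = 69.
69 mod 10 = 9, so the number is invalid.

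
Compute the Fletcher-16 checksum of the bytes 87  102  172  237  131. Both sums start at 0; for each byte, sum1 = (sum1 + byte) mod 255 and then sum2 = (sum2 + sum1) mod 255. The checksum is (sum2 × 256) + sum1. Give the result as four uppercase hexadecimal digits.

B3DB

Running sums (mod 255):
  after byte 0 (87): sum1=87, sum2=87
  after byte 1 (102): sum1=189, sum2=21
  after byte 2 (172): sum1=106, sum2=127
  after byte 3 (237): sum1=88, sum2=215
  after byte 4 (131): sum1=219, sum2=179
Checksum = sum2·256 + sum1 = 179·256 + 219 = 46043 = 0xB3DB.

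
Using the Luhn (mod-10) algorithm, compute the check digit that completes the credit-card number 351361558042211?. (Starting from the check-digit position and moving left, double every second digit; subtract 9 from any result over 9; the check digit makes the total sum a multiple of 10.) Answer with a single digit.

Partial digits right→left: 1 1 2 2 4 0 8 5 5 1 6 3 1 5 3
Double every second digit counting from the check-digit position (so the 1st, 3rd, 5th, ... of the partial from the right).
  doubled (with −9 where >9): 2 4 8 7 1 3 2 6 → sum 33
  kept as-is: 1 2 0 5 1 3 5 → sum 17
Total = 33 + 17 = 50.
Check digit = (10 − (50 mod 10)) mod 10 = 0.

0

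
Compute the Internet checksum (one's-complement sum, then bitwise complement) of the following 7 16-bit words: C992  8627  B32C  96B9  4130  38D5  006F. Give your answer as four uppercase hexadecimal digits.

One's-complement addition (fold any carry out of bit 15 back into bit 0):
  0xC992 + 0x8627 = 0x14FB9 → wrap carry → 0x4FBA
  0x4FBA + 0xB32C = 0x102E6 → wrap carry → 0x02E7
  0x02E7 + 0x96B9 = 0x099A0
  0x99A0 + 0x4130 = 0x0DAD0
  0xDAD0 + 0x38D5 = 0x113A5 → wrap carry → 0x13A6
  0x13A6 + 0x006F = 0x01415
One's-complement sum = 0x1415.
Checksum = ~0x1415 & 0xFFFF = 0xEBEA.

EBEA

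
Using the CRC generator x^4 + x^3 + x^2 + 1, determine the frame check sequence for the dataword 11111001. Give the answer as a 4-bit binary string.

Append 4 zeros: 111110010000. Divide by 11101 (XOR where the leading bit is 1):
  pos 0: 11111 XOR 11101 = 00010
  pos 3: 10001 XOR 11101 = 01100
  pos 4: 11000 XOR 11101 = 00101
  pos 6: 10100 XOR 11101 = 01001
  pos 7: 10010 XOR 11101 = 01111
Remainder (last 4 bits) = 1111. This is the CRC / FCS.

1111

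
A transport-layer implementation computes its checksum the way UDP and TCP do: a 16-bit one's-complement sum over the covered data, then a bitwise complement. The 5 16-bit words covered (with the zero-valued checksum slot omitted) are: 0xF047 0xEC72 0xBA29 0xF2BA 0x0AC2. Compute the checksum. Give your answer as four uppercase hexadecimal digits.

6B9E

One's-complement addition (fold any carry out of bit 15 back into bit 0):
  0xF047 + 0xEC72 = 0x1DCB9 → wrap carry → 0xDCBA
  0xDCBA + 0xBA29 = 0x196E3 → wrap carry → 0x96E4
  0x96E4 + 0xF2BA = 0x1899E → wrap carry → 0x899F
  0x899F + 0x0AC2 = 0x09461
One's-complement sum = 0x9461.
Checksum = ~0x9461 & 0xFFFF = 0x6B9E.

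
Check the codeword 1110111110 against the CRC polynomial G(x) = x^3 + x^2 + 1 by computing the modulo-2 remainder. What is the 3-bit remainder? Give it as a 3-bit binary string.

000

Modulo-2 division of 1110111110 by 1101:
  pos 0: 1110 XOR 1101 = 0011
  pos 2: 1111 XOR 1101 = 0010
  pos 4: 1011 XOR 1101 = 0110
  pos 5: 1101 XOR 1101 = 0000
Remainder = 000 (zero — the frame passes the CRC check).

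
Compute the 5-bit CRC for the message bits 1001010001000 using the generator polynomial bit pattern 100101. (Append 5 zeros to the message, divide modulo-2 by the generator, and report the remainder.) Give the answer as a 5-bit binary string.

Append 5 zeros: 100101000100000000. Divide by 100101 (XOR where the leading bit is 1):
  pos 0: 100101 XOR 100101 = 000000
  pos 9: 100000 XOR 100101 = 000101
  pos 12: 101000 XOR 100101 = 001101
Remainder (last 5 bits) = 01101. This is the CRC / FCS.

01101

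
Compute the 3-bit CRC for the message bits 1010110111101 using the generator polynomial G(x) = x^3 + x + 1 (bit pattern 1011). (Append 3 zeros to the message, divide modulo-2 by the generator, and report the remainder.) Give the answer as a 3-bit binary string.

000

Append 3 zeros: 1010110111101000. Divide by 1011 (XOR where the leading bit is 1):
  pos 0: 1010 XOR 1011 = 0001
  pos 3: 1110 XOR 1011 = 0101
  pos 4: 1011 XOR 1011 = 0000
  pos 8: 1110 XOR 1011 = 0101
  pos 9: 1011 XOR 1011 = 0000
Remainder (last 3 bits) = 000. This is the CRC / FCS.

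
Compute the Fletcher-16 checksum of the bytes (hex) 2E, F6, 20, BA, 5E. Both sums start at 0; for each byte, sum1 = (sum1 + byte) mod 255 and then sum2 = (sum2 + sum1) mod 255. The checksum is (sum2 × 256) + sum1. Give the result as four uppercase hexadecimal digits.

F65E

Running sums (mod 255):
  after byte 0 (2E): sum1=46, sum2=46
  after byte 1 (F6): sum1=37, sum2=83
  after byte 2 (20): sum1=69, sum2=152
  after byte 3 (BA): sum1=0, sum2=152
  after byte 4 (5E): sum1=94, sum2=246
Checksum = sum2·256 + sum1 = 246·256 + 94 = 63070 = 0xF65E.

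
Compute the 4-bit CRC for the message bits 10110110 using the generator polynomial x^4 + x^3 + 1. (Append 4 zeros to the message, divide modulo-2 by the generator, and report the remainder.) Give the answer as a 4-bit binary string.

0010

Append 4 zeros: 101101100000. Divide by 11001 (XOR where the leading bit is 1):
  pos 0: 10110 XOR 11001 = 01111
  pos 1: 11111 XOR 11001 = 00110
  pos 3: 11010 XOR 11001 = 00011
  pos 6: 11000 XOR 11001 = 00001
Remainder (last 4 bits) = 0010. This is the CRC / FCS.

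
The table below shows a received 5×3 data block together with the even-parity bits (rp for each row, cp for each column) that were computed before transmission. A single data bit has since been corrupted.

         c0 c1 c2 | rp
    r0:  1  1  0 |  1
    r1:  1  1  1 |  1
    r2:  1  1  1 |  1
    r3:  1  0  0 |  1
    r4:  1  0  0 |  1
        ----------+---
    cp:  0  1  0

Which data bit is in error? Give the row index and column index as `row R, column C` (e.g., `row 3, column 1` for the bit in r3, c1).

row 0, column 0

Recompute each row's even parity and compare to rp:
  r0: data parity 0, sent rp 1 → mismatch
  r1: data parity 1, sent rp 1 → ok
  r2: data parity 1, sent rp 1 → ok
  r3: data parity 1, sent rp 1 → ok
  r4: data parity 1, sent rp 1 → ok
Recompute each column's even parity and compare to cp:
  c0: data parity 1, sent cp 0 → mismatch
  c1: data parity 1, sent cp 1 → ok
  c2: data parity 0, sent cp 0 → ok
Exactly one row (r0) and one column (c0) fail → the flipped bit is at their intersection.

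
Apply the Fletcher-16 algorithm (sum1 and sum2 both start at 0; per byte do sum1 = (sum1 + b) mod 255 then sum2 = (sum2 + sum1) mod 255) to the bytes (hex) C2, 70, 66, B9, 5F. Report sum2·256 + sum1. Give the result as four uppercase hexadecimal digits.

Running sums (mod 255):
  after byte 0 (C2): sum1=194, sum2=194
  after byte 1 (70): sum1=51, sum2=245
  after byte 2 (66): sum1=153, sum2=143
  after byte 3 (B9): sum1=83, sum2=226
  after byte 4 (5F): sum1=178, sum2=149
Checksum = sum2·256 + sum1 = 149·256 + 178 = 38322 = 0x95B2.

95B2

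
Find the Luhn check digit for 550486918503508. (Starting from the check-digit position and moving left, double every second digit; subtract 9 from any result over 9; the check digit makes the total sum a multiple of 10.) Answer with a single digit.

4

Partial digits right→left: 8 0 5 3 0 5 8 1 9 6 8 4 0 5 5
Double every second digit counting from the check-digit position (so the 1st, 3rd, 5th, ... of the partial from the right).
  doubled (with −9 where >9): 7 1 0 7 9 7 0 1 → sum 32
  kept as-is: 0 3 5 1 6 4 5 → sum 24
Total = 32 + 24 = 56.
Check digit = (10 − (56 mod 10)) mod 10 = 4.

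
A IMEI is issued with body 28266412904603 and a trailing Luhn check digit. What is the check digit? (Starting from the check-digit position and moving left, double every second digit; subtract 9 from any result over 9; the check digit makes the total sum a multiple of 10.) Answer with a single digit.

Partial digits right→left: 3 0 6 4 0 9 2 1 4 6 6 2 8 2
Double every second digit counting from the check-digit position (so the 1st, 3rd, 5th, ... of the partial from the right).
  doubled (with −9 where >9): 6 3 0 4 8 3 7 → sum 31
  kept as-is: 0 4 9 1 6 2 2 → sum 24
Total = 31 + 24 = 55.
Check digit = (10 − (55 mod 10)) mod 10 = 5.

5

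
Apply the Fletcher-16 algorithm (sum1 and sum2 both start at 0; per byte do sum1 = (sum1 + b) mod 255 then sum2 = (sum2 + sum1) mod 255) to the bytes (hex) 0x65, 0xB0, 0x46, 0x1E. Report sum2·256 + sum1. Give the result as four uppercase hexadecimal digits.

527A

Running sums (mod 255):
  after byte 0 (0x65): sum1=101, sum2=101
  after byte 1 (0xB0): sum1=22, sum2=123
  after byte 2 (0x46): sum1=92, sum2=215
  after byte 3 (0x1E): sum1=122, sum2=82
Checksum = sum2·256 + sum1 = 82·256 + 122 = 21114 = 0x527A.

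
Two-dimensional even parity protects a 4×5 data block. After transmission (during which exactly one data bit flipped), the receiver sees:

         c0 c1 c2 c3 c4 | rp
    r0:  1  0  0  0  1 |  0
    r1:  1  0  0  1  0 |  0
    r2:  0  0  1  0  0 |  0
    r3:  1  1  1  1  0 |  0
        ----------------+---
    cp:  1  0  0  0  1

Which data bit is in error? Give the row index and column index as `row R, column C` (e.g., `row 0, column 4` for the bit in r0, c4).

Recompute each row's even parity and compare to rp:
  r0: data parity 0, sent rp 0 → ok
  r1: data parity 0, sent rp 0 → ok
  r2: data parity 1, sent rp 0 → mismatch
  r3: data parity 0, sent rp 0 → ok
Recompute each column's even parity and compare to cp:
  c0: data parity 1, sent cp 1 → ok
  c1: data parity 1, sent cp 0 → mismatch
  c2: data parity 0, sent cp 0 → ok
  c3: data parity 0, sent cp 0 → ok
  c4: data parity 1, sent cp 1 → ok
Exactly one row (r2) and one column (c1) fail → the flipped bit is at their intersection.

row 2, column 1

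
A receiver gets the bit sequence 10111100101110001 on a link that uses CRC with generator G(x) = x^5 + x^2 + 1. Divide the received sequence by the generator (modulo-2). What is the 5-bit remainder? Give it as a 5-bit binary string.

Modulo-2 division of 10111100101110001 by 100101:
  pos 0: 101111 XOR 100101 = 001010
  pos 2: 101000 XOR 100101 = 001101
  pos 4: 110110 XOR 100101 = 010011
  pos 5: 100111 XOR 100101 = 000010
  pos 9: 101100 XOR 100101 = 001001
  pos 11: 100101 XOR 100101 = 000000
Remainder = 00000 (zero — the frame passes the CRC check).

00000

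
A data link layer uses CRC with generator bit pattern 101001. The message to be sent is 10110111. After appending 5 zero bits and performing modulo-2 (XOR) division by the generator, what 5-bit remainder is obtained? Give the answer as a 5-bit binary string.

Append 5 zeros: 1011011100000. Divide by 101001 (XOR where the leading bit is 1):
  pos 0: 101101 XOR 101001 = 000100
  pos 3: 100110 XOR 101001 = 001111
  pos 5: 111100 XOR 101001 = 010101
  pos 6: 101010 XOR 101001 = 000011
Remainder (last 5 bits) = 00110. This is the CRC / FCS.

00110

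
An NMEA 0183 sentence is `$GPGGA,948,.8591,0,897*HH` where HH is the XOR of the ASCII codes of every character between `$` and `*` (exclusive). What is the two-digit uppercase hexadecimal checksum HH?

4E

XOR the ASCII codes of the payload characters:
  'G' = 0x47 → acc = 0x47
  'P' = 0x50 → acc = 0x17
  'G' = 0x47 → acc = 0x50
  'G' = 0x47 → acc = 0x17
  'A' = 0x41 → acc = 0x56
  ',' = 0x2C → acc = 0x7A
  '9' = 0x39 → acc = 0x43
  '4' = 0x34 → acc = 0x77
  '8' = 0x38 → acc = 0x4F
  ',' = 0x2C → acc = 0x63
  '.' = 0x2E → acc = 0x4D
  '8' = 0x38 → acc = 0x75
  '5' = 0x35 → acc = 0x40
  '9' = 0x39 → acc = 0x79
  '1' = 0x31 → acc = 0x48
  ',' = 0x2C → acc = 0x64
  '0' = 0x30 → acc = 0x54
  ',' = 0x2C → acc = 0x78
  '8' = 0x38 → acc = 0x40
  '9' = 0x39 → acc = 0x79
  '7' = 0x37 → acc = 0x4E
Checksum = 0x4E.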